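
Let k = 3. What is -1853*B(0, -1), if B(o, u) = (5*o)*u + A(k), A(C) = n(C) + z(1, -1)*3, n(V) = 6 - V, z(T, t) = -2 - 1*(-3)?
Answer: -11118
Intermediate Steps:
z(T, t) = 1 (z(T, t) = -2 + 3 = 1)
A(C) = 9 - C (A(C) = (6 - C) + 1*3 = (6 - C) + 3 = 9 - C)
B(o, u) = 6 + 5*o*u (B(o, u) = (5*o)*u + (9 - 1*3) = 5*o*u + (9 - 3) = 5*o*u + 6 = 6 + 5*o*u)
-1853*B(0, -1) = -1853*(6 + 5*0*(-1)) = -1853*(6 + 0) = -1853*6 = -11118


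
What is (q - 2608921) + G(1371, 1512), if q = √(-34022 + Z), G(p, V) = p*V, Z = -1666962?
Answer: -535969 + 2*I*√425246 ≈ -5.3597e+5 + 1304.2*I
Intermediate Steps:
G(p, V) = V*p
q = 2*I*√425246 (q = √(-34022 - 1666962) = √(-1700984) = 2*I*√425246 ≈ 1304.2*I)
(q - 2608921) + G(1371, 1512) = (2*I*√425246 - 2608921) + 1512*1371 = (-2608921 + 2*I*√425246) + 2072952 = -535969 + 2*I*√425246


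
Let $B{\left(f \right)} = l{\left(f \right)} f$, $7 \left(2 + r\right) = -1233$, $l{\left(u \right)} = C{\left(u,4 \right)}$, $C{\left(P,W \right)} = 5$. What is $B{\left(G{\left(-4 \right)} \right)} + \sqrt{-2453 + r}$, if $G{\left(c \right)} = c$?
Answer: $-20 + \frac{i \sqrt{128926}}{7} \approx -20.0 + 51.295 i$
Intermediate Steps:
$l{\left(u \right)} = 5$
$r = - \frac{1247}{7}$ ($r = -2 + \frac{1}{7} \left(-1233\right) = -2 - \frac{1233}{7} = - \frac{1247}{7} \approx -178.14$)
$B{\left(f \right)} = 5 f$
$B{\left(G{\left(-4 \right)} \right)} + \sqrt{-2453 + r} = 5 \left(-4\right) + \sqrt{-2453 - \frac{1247}{7}} = -20 + \sqrt{- \frac{18418}{7}} = -20 + \frac{i \sqrt{128926}}{7}$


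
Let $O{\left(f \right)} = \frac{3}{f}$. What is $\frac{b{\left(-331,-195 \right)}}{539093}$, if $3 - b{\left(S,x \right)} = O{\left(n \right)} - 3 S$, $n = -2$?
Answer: $- \frac{1977}{1078186} \approx -0.0018336$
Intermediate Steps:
$b{\left(S,x \right)} = \frac{9}{2} + 3 S$ ($b{\left(S,x \right)} = 3 - \left(\frac{3}{-2} - 3 S\right) = 3 - \left(3 \left(- \frac{1}{2}\right) - 3 S\right) = 3 - \left(- \frac{3}{2} - 3 S\right) = 3 + \left(\frac{3}{2} + 3 S\right) = \frac{9}{2} + 3 S$)
$\frac{b{\left(-331,-195 \right)}}{539093} = \frac{\frac{9}{2} + 3 \left(-331\right)}{539093} = \left(\frac{9}{2} - 993\right) \frac{1}{539093} = \left(- \frac{1977}{2}\right) \frac{1}{539093} = - \frac{1977}{1078186}$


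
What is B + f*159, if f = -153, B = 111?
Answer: -24216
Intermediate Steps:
B + f*159 = 111 - 153*159 = 111 - 24327 = -24216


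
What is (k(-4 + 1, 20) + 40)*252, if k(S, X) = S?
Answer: 9324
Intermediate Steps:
(k(-4 + 1, 20) + 40)*252 = ((-4 + 1) + 40)*252 = (-3 + 40)*252 = 37*252 = 9324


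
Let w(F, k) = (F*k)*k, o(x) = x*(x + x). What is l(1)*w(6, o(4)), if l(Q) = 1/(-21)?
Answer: -2048/7 ≈ -292.57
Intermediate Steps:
l(Q) = -1/21
o(x) = 2*x**2 (o(x) = x*(2*x) = 2*x**2)
w(F, k) = F*k**2
l(1)*w(6, o(4)) = -2*(2*4**2)**2/7 = -2*(2*16)**2/7 = -2*32**2/7 = -2*1024/7 = -1/21*6144 = -2048/7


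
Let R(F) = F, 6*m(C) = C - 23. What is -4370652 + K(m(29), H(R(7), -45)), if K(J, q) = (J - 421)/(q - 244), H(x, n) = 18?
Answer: -493883466/113 ≈ -4.3706e+6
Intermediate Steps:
m(C) = -23/6 + C/6 (m(C) = (C - 23)/6 = (-23 + C)/6 = -23/6 + C/6)
K(J, q) = (-421 + J)/(-244 + q)
-4370652 + K(m(29), H(R(7), -45)) = -4370652 + (-421 + (-23/6 + (⅙)*29))/(-244 + 18) = -4370652 + (-421 + (-23/6 + 29/6))/(-226) = -4370652 - (-421 + 1)/226 = -4370652 - 1/226*(-420) = -4370652 + 210/113 = -493883466/113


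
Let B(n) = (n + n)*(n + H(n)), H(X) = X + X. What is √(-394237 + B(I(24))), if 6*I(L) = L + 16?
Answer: I*√3545733/3 ≈ 627.67*I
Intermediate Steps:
I(L) = 8/3 + L/6 (I(L) = (L + 16)/6 = (16 + L)/6 = 8/3 + L/6)
H(X) = 2*X
B(n) = 6*n² (B(n) = (n + n)*(n + 2*n) = (2*n)*(3*n) = 6*n²)
√(-394237 + B(I(24))) = √(-394237 + 6*(8/3 + (⅙)*24)²) = √(-394237 + 6*(8/3 + 4)²) = √(-394237 + 6*(20/3)²) = √(-394237 + 6*(400/9)) = √(-394237 + 800/3) = √(-1181911/3) = I*√3545733/3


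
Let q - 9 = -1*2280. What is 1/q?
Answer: -1/2271 ≈ -0.00044033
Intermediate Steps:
q = -2271 (q = 9 - 1*2280 = 9 - 2280 = -2271)
1/q = 1/(-2271) = -1/2271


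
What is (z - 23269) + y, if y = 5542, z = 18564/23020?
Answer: -102014244/5755 ≈ -17726.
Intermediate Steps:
z = 4641/5755 (z = 18564*(1/23020) = 4641/5755 ≈ 0.80643)
(z - 23269) + y = (4641/5755 - 23269) + 5542 = -133908454/5755 + 5542 = -102014244/5755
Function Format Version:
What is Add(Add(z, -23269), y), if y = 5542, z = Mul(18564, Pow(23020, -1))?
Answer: Rational(-102014244, 5755) ≈ -17726.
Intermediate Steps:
z = Rational(4641, 5755) (z = Mul(18564, Rational(1, 23020)) = Rational(4641, 5755) ≈ 0.80643)
Add(Add(z, -23269), y) = Add(Add(Rational(4641, 5755), -23269), 5542) = Add(Rational(-133908454, 5755), 5542) = Rational(-102014244, 5755)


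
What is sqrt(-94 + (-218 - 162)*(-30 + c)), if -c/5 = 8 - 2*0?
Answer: sqrt(26506) ≈ 162.81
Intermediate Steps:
c = -40 (c = -5*(8 - 2*0) = -5*(8 + 0) = -5*8 = -40)
sqrt(-94 + (-218 - 162)*(-30 + c)) = sqrt(-94 + (-218 - 162)*(-30 - 40)) = sqrt(-94 - 380*(-70)) = sqrt(-94 + 26600) = sqrt(26506)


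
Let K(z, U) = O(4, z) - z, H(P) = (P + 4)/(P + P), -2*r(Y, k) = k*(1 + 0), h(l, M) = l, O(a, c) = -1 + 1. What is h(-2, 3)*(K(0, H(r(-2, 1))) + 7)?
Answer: -14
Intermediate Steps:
O(a, c) = 0
r(Y, k) = -k/2 (r(Y, k) = -k*(1 + 0)/2 = -k/2)
H(P) = (4 + P)/(2*P) (H(P) = (4 + P)/((2*P)) = (4 + P)*(1/(2*P)) = (4 + P)/(2*P))
K(z, U) = -z (K(z, U) = 0 - z = -z)
h(-2, 3)*(K(0, H(r(-2, 1))) + 7) = -2*(-1*0 + 7) = -2*(0 + 7) = -2*7 = -14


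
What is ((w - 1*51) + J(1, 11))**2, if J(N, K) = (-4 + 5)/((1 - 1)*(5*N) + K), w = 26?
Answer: 75076/121 ≈ 620.46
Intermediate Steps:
J(N, K) = 1/K (J(N, K) = 1/(0*(5*N) + K) = 1/(0 + K) = 1/K)
((w - 1*51) + J(1, 11))**2 = ((26 - 1*51) + 1/11)**2 = ((26 - 51) + 1/11)**2 = (-25 + 1/11)**2 = (-274/11)**2 = 75076/121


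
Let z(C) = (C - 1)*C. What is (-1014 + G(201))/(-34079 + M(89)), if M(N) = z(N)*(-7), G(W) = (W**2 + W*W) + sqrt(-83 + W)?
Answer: -79788/88903 - sqrt(118)/88903 ≈ -0.89759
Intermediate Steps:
z(C) = C*(-1 + C) (z(C) = (-1 + C)*C = C*(-1 + C))
G(W) = sqrt(-83 + W) + 2*W**2 (G(W) = (W**2 + W**2) + sqrt(-83 + W) = 2*W**2 + sqrt(-83 + W) = sqrt(-83 + W) + 2*W**2)
M(N) = -7*N*(-1 + N) (M(N) = (N*(-1 + N))*(-7) = -7*N*(-1 + N))
(-1014 + G(201))/(-34079 + M(89)) = (-1014 + (sqrt(-83 + 201) + 2*201**2))/(-34079 + 7*89*(1 - 1*89)) = (-1014 + (sqrt(118) + 2*40401))/(-34079 + 7*89*(1 - 89)) = (-1014 + (sqrt(118) + 80802))/(-34079 + 7*89*(-88)) = (-1014 + (80802 + sqrt(118)))/(-34079 - 54824) = (79788 + sqrt(118))/(-88903) = (79788 + sqrt(118))*(-1/88903) = -79788/88903 - sqrt(118)/88903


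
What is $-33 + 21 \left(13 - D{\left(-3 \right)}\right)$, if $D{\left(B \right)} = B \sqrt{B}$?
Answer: $240 + 63 i \sqrt{3} \approx 240.0 + 109.12 i$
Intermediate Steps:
$D{\left(B \right)} = B^{\frac{3}{2}}$
$-33 + 21 \left(13 - D{\left(-3 \right)}\right) = -33 + 21 \left(13 - \left(-3\right)^{\frac{3}{2}}\right) = -33 + 21 \left(13 - - 3 i \sqrt{3}\right) = -33 + 21 \left(13 + 3 i \sqrt{3}\right) = -33 + \left(273 + 63 i \sqrt{3}\right) = 240 + 63 i \sqrt{3}$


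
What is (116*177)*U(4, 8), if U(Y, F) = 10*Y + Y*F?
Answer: 1478304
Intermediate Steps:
U(Y, F) = 10*Y + F*Y
(116*177)*U(4, 8) = (116*177)*(4*(10 + 8)) = 20532*(4*18) = 20532*72 = 1478304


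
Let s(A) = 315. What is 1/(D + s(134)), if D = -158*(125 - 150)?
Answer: 1/4265 ≈ 0.00023447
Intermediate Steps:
D = 3950 (D = -158*(-25) = 3950)
1/(D + s(134)) = 1/(3950 + 315) = 1/4265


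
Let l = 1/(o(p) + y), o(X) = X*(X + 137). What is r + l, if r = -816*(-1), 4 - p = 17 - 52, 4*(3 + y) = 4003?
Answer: 25660756/31447 ≈ 816.00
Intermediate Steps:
y = 3991/4 (y = -3 + (1/4)*4003 = -3 + 4003/4 = 3991/4 ≈ 997.75)
p = 39 (p = 4 - (17 - 52) = 4 - 1*(-35) = 4 + 35 = 39)
o(X) = X*(137 + X)
r = 816
l = 4/31447 (l = 1/(39*(137 + 39) + 3991/4) = 1/(39*176 + 3991/4) = 1/(6864 + 3991/4) = 1/(31447/4) = 4/31447 ≈ 0.00012720)
r + l = 816 + 4/31447 = 25660756/31447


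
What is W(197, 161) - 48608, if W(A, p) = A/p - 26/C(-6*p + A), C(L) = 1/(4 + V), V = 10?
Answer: -7884295/161 ≈ -48971.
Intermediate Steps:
C(L) = 1/14 (C(L) = 1/(4 + 10) = 1/14)
W(A, p) = -364 + A/p (W(A, p) = A/p - 26/1/14 = A/p - 26*14 = A/p - 364 = -364 + A/p)
W(197, 161) - 48608 = (-364 + 197/161) - 48608 = -58407/161 - 48608 = -7884295/161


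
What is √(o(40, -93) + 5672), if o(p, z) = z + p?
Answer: √5619 ≈ 74.960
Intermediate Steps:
o(p, z) = p + z
√(o(40, -93) + 5672) = √((40 - 93) + 5672) = √(-53 + 5672) = √5619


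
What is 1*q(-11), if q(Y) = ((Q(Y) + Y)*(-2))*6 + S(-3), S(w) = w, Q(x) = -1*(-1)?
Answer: 117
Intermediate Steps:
Q(x) = 1
q(Y) = -15 - 12*Y (q(Y) = ((1 + Y)*(-2))*6 - 3 = (-2 - 2*Y)*6 - 3 = (-12 - 12*Y) - 3 = -15 - 12*Y)
1*q(-11) = 1*(-15 - 12*(-11)) = 1*(-15 + 132) = 1*117 = 117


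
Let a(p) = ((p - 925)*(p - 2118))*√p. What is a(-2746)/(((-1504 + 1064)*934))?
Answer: -1115984*I*√2746/25685 ≈ -2276.8*I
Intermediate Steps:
a(p) = √p*(-2118 + p)*(-925 + p) (a(p) = ((-925 + p)*(-2118 + p))*√p = ((-2118 + p)*(-925 + p))*√p = √p*(-2118 + p)*(-925 + p))
a(-2746)/(((-1504 + 1064)*934)) = (√(-2746)*(1959150 + (-2746)² - 3043*(-2746)))/(((-1504 + 1064)*934)) = ((I*√2746)*(1959150 + 7540516 + 8356078))/((-440*934)) = ((I*√2746)*17855744)/(-410960) = (17855744*I*√2746)*(-1/410960) = -1115984*I*√2746/25685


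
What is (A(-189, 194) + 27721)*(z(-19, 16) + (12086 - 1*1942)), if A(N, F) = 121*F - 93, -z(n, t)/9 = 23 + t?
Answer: 500441886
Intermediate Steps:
z(n, t) = -207 - 9*t (z(n, t) = -9*(23 + t) = -207 - 9*t)
A(N, F) = -93 + 121*F
(A(-189, 194) + 27721)*(z(-19, 16) + (12086 - 1*1942)) = ((-93 + 121*194) + 27721)*((-207 - 9*16) + (12086 - 1*1942)) = ((-93 + 23474) + 27721)*((-207 - 144) + (12086 - 1942)) = (23381 + 27721)*(-351 + 10144) = 51102*9793 = 500441886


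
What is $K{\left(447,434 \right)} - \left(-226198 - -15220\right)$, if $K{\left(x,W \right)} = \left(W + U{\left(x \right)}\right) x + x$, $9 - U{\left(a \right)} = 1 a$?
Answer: $209637$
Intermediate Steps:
$U{\left(a \right)} = 9 - a$ ($U{\left(a \right)} = 9 - 1 a = 9 - a$)
$K{\left(x,W \right)} = x + x \left(9 + W - x\right)$ ($K{\left(x,W \right)} = \left(W - \left(-9 + x\right)\right) x + x = \left(9 + W - x\right) x + x = x \left(9 + W - x\right) + x = x + x \left(9 + W - x\right)$)
$K{\left(447,434 \right)} - \left(-226198 - -15220\right) = 447 \left(10 + 434 - 447\right) - \left(-226198 - -15220\right) = 447 \left(10 + 434 - 447\right) - \left(-226198 + 15220\right) = 447 \left(-3\right) - -210978 = -1341 + 210978 = 209637$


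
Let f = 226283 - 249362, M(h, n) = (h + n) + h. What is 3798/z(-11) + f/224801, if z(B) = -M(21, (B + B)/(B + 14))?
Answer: -1281891405/11689652 ≈ -109.66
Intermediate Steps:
M(h, n) = n + 2*h
f = -23079
z(B) = -42 - 2*B/(14 + B) (z(B) = -((B + B)/(B + 14) + 2*21) = -((2*B)/(14 + B) + 42) = -(2*B/(14 + B) + 42) = -(42 + 2*B/(14 + B)) = -42 - 2*B/(14 + B))
3798/z(-11) + f/224801 = 3798/((4*(-147 - 11*(-11))/(14 - 11))) - 23079/224801 = 3798/((4*(-147 + 121)/3)) - 23079*1/224801 = 3798/((4*(⅓)*(-26))) - 23079/224801 = 3798/(-104/3) - 23079/224801 = 3798*(-3/104) - 23079/224801 = -5697/52 - 23079/224801 = -1281891405/11689652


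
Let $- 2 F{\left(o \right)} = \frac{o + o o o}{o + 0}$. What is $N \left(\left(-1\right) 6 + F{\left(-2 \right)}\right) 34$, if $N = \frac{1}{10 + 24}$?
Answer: $- \frac{17}{2} \approx -8.5$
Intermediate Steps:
$F{\left(o \right)} = - \frac{o + o^{3}}{2 o}$ ($F{\left(o \right)} = - \frac{\left(o + o o o\right) \frac{1}{o + 0}}{2} = - \frac{\left(o + o^{2} o\right) \frac{1}{o}}{2} = - \frac{\left(o + o^{3}\right) \frac{1}{o}}{2} = - \frac{\frac{1}{o} \left(o + o^{3}\right)}{2} = - \frac{o + o^{3}}{2 o}$)
$N = \frac{1}{34} \approx 0.029412$
$N \left(\left(-1\right) 6 + F{\left(-2 \right)}\right) 34 = \frac{\left(-1\right) 6 - \left(\frac{1}{2} + \frac{\left(-2\right)^{2}}{2}\right)}{34} \cdot 34 = \frac{-6 - \frac{5}{2}}{34} \cdot 34 = \frac{1}{34} \left(- \frac{17}{2}\right) 34 = \left(- \frac{1}{4}\right) 34 = - \frac{17}{2}$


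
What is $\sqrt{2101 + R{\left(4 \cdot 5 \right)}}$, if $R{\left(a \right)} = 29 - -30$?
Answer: $12 \sqrt{15} \approx 46.476$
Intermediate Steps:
$R{\left(a \right)} = 59$ ($R{\left(a \right)} = 29 + 30 = 59$)
$\sqrt{2101 + R{\left(4 \cdot 5 \right)}} = \sqrt{2101 + 59} = \sqrt{2160} = 12 \sqrt{15}$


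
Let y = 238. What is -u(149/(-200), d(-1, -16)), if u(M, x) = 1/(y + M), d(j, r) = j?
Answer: -200/47451 ≈ -0.0042149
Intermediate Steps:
u(M, x) = 1/(238 + M)
-u(149/(-200), d(-1, -16)) = -1/(238 + 149/(-200)) = -1/(238 + 149*(-1/200)) = -1/(238 - 149/200) = -1/47451/200 = -1*200/47451 = -200/47451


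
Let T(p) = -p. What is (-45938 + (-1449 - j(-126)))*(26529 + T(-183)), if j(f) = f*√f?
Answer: -1265801544 + 10097136*I*√14 ≈ -1.2658e+9 + 3.778e+7*I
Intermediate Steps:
j(f) = f^(3/2)
(-45938 + (-1449 - j(-126)))*(26529 + T(-183)) = (-45938 + (-1449 - (-126)^(3/2)))*(26529 - 1*(-183)) = (-45938 + (-1449 - (-378)*I*√14))*(26529 + 183) = (-45938 + (-1449 + 378*I*√14))*26712 = (-47387 + 378*I*√14)*26712 = -1265801544 + 10097136*I*√14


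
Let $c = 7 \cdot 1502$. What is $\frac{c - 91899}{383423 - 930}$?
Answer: $- \frac{81385}{382493} \approx -0.21278$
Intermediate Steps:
$c = 10514$
$\frac{c - 91899}{383423 - 930} = \frac{10514 - 91899}{383423 - 930} = \frac{10514 - 91899}{382493} = \left(10514 - 91899\right) \frac{1}{382493} = \left(-81385\right) \frac{1}{382493} = - \frac{81385}{382493}$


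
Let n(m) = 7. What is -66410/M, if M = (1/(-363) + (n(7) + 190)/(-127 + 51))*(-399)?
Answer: -32142440/501109 ≈ -64.143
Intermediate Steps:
M = 501109/484 (M = (1/(-363) + (7 + 190)/(-127 + 51))*(-399) = (-1/363 + 197/(-76))*(-399) = (-1/363 + 197*(-1/76))*(-399) = (-1/363 - 197/76)*(-399) = -71587/27588*(-399) = 501109/484 ≈ 1035.3)
-66410/M = -66410/501109/484 = -66410*484/501109 = -32142440/501109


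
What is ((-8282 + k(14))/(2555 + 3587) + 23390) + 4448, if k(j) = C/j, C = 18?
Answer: 1196809007/42994 ≈ 27837.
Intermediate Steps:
k(j) = 18/j
((-8282 + k(14))/(2555 + 3587) + 23390) + 4448 = ((-8282 + 18/14)/(2555 + 3587) + 23390) + 4448 = ((-8282 + 18*(1/14))/6142 + 23390) + 4448 = ((-8282 + 9/7)*(1/6142) + 23390) + 4448 = (-57965/7*1/6142 + 23390) + 4448 = (-57965/42994 + 23390) + 4448 = 1005571695/42994 + 4448 = 1196809007/42994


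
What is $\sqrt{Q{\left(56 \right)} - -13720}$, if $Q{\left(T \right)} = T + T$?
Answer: $2 \sqrt{3458} \approx 117.61$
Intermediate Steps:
$Q{\left(T \right)} = 2 T$
$\sqrt{Q{\left(56 \right)} - -13720} = \sqrt{2 \cdot 56 - -13720} = \sqrt{112 + 13720} = \sqrt{13832} = 2 \sqrt{3458}$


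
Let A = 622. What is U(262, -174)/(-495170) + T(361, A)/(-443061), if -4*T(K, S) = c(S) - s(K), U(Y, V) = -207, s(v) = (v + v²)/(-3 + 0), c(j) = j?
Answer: 16683589171/658171546110 ≈ 0.025348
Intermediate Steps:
s(v) = -v/3 - v²/3 (s(v) = (v + v²)/(-3) = (v + v²)*(-⅓) = -v/3 - v²/3)
T(K, S) = -S/4 - K*(1 + K)/12 (T(K, S) = -(S - (-1)*K*(1 + K)/3)/4 = -(S + K*(1 + K)/3)/4 = -S/4 - K*(1 + K)/12)
U(262, -174)/(-495170) + T(361, A)/(-443061) = -207/(-495170) + (-¼*622 - 1/12*361*(1 + 361))/(-443061) = -207*(-1/495170) + (-311/2 - 1/12*361*362)*(-1/443061) = 207/495170 + (-311/2 - 65341/6)*(-1/443061) = 207/495170 - 33137/3*(-1/443061) = 207/495170 + 33137/1329183 = 16683589171/658171546110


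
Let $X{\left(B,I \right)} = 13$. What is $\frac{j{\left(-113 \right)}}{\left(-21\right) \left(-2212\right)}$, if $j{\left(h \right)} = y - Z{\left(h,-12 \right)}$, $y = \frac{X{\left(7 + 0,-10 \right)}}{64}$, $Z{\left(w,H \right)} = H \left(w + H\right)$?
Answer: $- \frac{95987}{2972928} \approx -0.032287$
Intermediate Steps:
$Z{\left(w,H \right)} = H \left(H + w\right)$
$y = \frac{13}{64} \approx 0.20313$
$j{\left(h \right)} = - \frac{9203}{64} + 12 h$ ($j{\left(h \right)} = \frac{13}{64} - - 12 \left(-12 + h\right) = \frac{13}{64} - \left(144 - 12 h\right) = \frac{13}{64} + \left(-144 + 12 h\right) = - \frac{9203}{64} + 12 h$)
$\frac{j{\left(-113 \right)}}{\left(-21\right) \left(-2212\right)} = \frac{- \frac{9203}{64} + 12 \left(-113\right)}{\left(-21\right) \left(-2212\right)} = \frac{- \frac{9203}{64} - 1356}{46452} = \left(- \frac{95987}{64}\right) \frac{1}{46452} = - \frac{95987}{2972928}$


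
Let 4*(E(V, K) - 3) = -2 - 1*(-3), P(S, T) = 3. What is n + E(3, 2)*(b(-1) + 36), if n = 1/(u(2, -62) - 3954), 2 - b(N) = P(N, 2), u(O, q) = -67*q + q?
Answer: 31397/276 ≈ 113.76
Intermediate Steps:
u(O, q) = -66*q
E(V, K) = 13/4 (E(V, K) = 3 + (-2 - 1*(-3))/4 = 3 + (-2 + 3)/4 = 3 + (¼)*1 = 3 + ¼ = 13/4)
b(N) = -1 (b(N) = 2 - 1*3 = 2 - 3 = -1)
n = 1/138 (n = 1/(-66*(-62) - 3954) = 1/(4092 - 3954) = 1/138 ≈ 0.0072464)
n + E(3, 2)*(b(-1) + 36) = 1/138 + 13*(-1 + 36)/4 = 1/138 + (13/4)*35 = 1/138 + 455/4 = 31397/276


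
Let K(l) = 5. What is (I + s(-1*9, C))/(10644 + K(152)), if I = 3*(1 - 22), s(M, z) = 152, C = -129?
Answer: 89/10649 ≈ 0.0083576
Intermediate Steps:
I = -63 (I = 3*(-21) = -63)
(I + s(-1*9, C))/(10644 + K(152)) = (-63 + 152)/(10644 + 5) = 89/10649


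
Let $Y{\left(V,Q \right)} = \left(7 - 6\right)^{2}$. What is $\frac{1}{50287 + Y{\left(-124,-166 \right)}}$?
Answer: $\frac{1}{50288} \approx 1.9885 \cdot 10^{-5}$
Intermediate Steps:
$Y{\left(V,Q \right)} = 1$ ($Y{\left(V,Q \right)} = 1^{2} = 1$)
$\frac{1}{50287 + Y{\left(-124,-166 \right)}} = \frac{1}{50287 + 1} = \frac{1}{50288}$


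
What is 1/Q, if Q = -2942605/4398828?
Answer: -4398828/2942605 ≈ -1.4949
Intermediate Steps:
Q = -2942605/4398828 (Q = -2942605*1/4398828 = -2942605/4398828 ≈ -0.66895)
1/Q = 1/(-2942605/4398828) = -4398828/2942605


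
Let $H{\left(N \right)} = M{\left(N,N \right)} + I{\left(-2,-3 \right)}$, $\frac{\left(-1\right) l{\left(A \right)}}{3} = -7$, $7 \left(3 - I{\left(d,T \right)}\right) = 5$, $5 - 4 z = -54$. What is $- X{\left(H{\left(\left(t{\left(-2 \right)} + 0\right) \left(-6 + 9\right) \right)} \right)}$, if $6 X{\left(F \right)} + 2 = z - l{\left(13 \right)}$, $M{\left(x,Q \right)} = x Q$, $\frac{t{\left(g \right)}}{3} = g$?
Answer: $\frac{11}{8} \approx 1.375$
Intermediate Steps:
$z = \frac{59}{4}$ ($z = \frac{5}{4} - - \frac{27}{2} = \frac{5}{4} + \frac{27}{2} = \frac{59}{4} \approx 14.75$)
$I{\left(d,T \right)} = \frac{16}{7}$ ($I{\left(d,T \right)} = 3 - \frac{5}{7} = \frac{16}{7}$)
$t{\left(g \right)} = 3 g$
$M{\left(x,Q \right)} = Q x$
$l{\left(A \right)} = 21$ ($l{\left(A \right)} = \left(-3\right) \left(-7\right) = 21$)
$H{\left(N \right)} = \frac{16}{7} + N^{2}$ ($H{\left(N \right)} = N N + \frac{16}{7} = N^{2} + \frac{16}{7} = \frac{16}{7} + N^{2}$)
$X{\left(F \right)} = - \frac{11}{8}$ ($X{\left(F \right)} = - \frac{1}{3} + \frac{\frac{59}{4} - 21}{6} = - \frac{1}{3} + \frac{1}{6} \left(- \frac{25}{4}\right) = - \frac{1}{3} - \frac{25}{24} = - \frac{11}{8}$)
$- X{\left(H{\left(\left(t{\left(-2 \right)} + 0\right) \left(-6 + 9\right) \right)} \right)} = \left(-1\right) \left(- \frac{11}{8}\right) = \frac{11}{8}$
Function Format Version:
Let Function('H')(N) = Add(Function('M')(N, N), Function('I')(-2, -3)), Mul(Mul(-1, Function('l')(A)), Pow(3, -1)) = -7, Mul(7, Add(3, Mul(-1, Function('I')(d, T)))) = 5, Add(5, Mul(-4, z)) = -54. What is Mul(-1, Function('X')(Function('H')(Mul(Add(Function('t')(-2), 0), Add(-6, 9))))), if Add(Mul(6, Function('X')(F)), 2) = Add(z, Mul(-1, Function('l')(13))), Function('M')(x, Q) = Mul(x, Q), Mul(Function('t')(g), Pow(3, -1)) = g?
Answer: Rational(11, 8) ≈ 1.3750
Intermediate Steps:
z = Rational(59, 4) (z = Add(Rational(5, 4), Mul(Rational(-1, 4), -54)) = Add(Rational(5, 4), Rational(27, 2)) = Rational(59, 4) ≈ 14.750)
Function('I')(d, T) = Rational(16, 7) (Function('I')(d, T) = Add(3, Mul(Rational(-1, 7), 5)) = Add(3, Rational(-5, 7)) = Rational(16, 7))
Function('t')(g) = Mul(3, g)
Function('M')(x, Q) = Mul(Q, x)
Function('l')(A) = 21 (Function('l')(A) = Mul(-3, -7) = 21)
Function('H')(N) = Add(Rational(16, 7), Pow(N, 2)) (Function('H')(N) = Add(Mul(N, N), Rational(16, 7)) = Add(Pow(N, 2), Rational(16, 7)) = Add(Rational(16, 7), Pow(N, 2)))
Function('X')(F) = Rational(-11, 8) (Function('X')(F) = Add(Rational(-1, 3), Mul(Rational(1, 6), Add(Rational(59, 4), Mul(-1, 21)))) = Add(Rational(-1, 3), Mul(Rational(1, 6), Add(Rational(59, 4), -21))) = Add(Rational(-1, 3), Mul(Rational(1, 6), Rational(-25, 4))) = Add(Rational(-1, 3), Rational(-25, 24)) = Rational(-11, 8))
Mul(-1, Function('X')(Function('H')(Mul(Add(Function('t')(-2), 0), Add(-6, 9))))) = Mul(-1, Rational(-11, 8)) = Rational(11, 8)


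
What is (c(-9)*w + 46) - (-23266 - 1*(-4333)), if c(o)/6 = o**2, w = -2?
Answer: 18007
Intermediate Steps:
c(o) = 6*o**2
(c(-9)*w + 46) - (-23266 - 1*(-4333)) = ((6*(-9)**2)*(-2) + 46) - (-23266 - 1*(-4333)) = ((6*81)*(-2) + 46) - (-23266 + 4333) = (486*(-2) + 46) - 1*(-18933) = (-972 + 46) + 18933 = -926 + 18933 = 18007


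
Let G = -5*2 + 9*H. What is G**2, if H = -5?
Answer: 3025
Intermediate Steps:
G = -55 (G = -5*2 + 9*(-5) = -10 - 45 = -55)
G**2 = (-55)**2 = 3025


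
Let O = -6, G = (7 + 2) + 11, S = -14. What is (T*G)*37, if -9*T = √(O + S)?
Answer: -1480*I*√5/9 ≈ -367.71*I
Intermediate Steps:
G = 20 (G = 9 + 11 = 20)
T = -2*I*√5/9 (T = -√(-6 - 14)/9 = -2*I*√5/9 ≈ -0.4969*I)
(T*G)*37 = (-2*I*√5/9*20)*37 = -40*I*√5/9*37 = -1480*I*√5/9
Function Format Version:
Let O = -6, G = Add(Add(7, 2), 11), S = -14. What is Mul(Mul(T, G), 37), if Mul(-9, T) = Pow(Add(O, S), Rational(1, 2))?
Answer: Mul(Rational(-1480, 9), I, Pow(5, Rational(1, 2))) ≈ Mul(-367.71, I)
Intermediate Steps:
G = 20 (G = Add(9, 11) = 20)
T = Mul(Rational(-2, 9), I, Pow(5, Rational(1, 2))) (T = Mul(Rational(-1, 9), Pow(Add(-6, -14), Rational(1, 2))) = Mul(Rational(-1, 9), Pow(-20, Rational(1, 2))) = Mul(Rational(-1, 9), Mul(2, I, Pow(5, Rational(1, 2)))) = Mul(Rational(-2, 9), I, Pow(5, Rational(1, 2))) ≈ Mul(-0.49690, I))
Mul(Mul(T, G), 37) = Mul(Mul(Mul(Rational(-2, 9), I, Pow(5, Rational(1, 2))), 20), 37) = Mul(Mul(Rational(-40, 9), I, Pow(5, Rational(1, 2))), 37) = Mul(Rational(-1480, 9), I, Pow(5, Rational(1, 2)))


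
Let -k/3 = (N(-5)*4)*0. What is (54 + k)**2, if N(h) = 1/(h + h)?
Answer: 2916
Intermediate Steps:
N(h) = 1/(2*h)
k = 0 (k = -3*((1/2)/(-5))*4*0 = -3*((1/2)*(-1/5))*4*0 = -3*(-1/10*4)*0 = -(-6)*0/5 = -3*0 = 0)
(54 + k)**2 = (54 + 0)**2 = 54**2 = 2916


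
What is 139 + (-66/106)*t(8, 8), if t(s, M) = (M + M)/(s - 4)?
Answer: 7235/53 ≈ 136.51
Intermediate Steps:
t(s, M) = 2*M/(-4 + s) (t(s, M) = (2*M)/(-4 + s) = 2*M/(-4 + s))
139 + (-66/106)*t(8, 8) = 139 + (-66/106)*(2*8/(-4 + 8)) = 139 + (-66*1/106)*(2*8/4) = 139 - 66*8/(53*4) = 139 - 33/53*4 = 139 - 132/53 = 7235/53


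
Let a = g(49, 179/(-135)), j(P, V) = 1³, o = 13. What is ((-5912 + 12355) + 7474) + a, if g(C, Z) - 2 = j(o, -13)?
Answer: 13920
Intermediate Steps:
j(P, V) = 1
g(C, Z) = 3 (g(C, Z) = 2 + 1 = 3)
a = 3
((-5912 + 12355) + 7474) + a = ((-5912 + 12355) + 7474) + 3 = (6443 + 7474) + 3 = 13917 + 3 = 13920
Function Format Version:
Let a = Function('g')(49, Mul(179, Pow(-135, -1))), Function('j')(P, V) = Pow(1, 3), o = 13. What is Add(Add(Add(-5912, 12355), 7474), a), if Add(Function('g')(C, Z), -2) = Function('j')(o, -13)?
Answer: 13920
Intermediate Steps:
Function('j')(P, V) = 1
Function('g')(C, Z) = 3 (Function('g')(C, Z) = Add(2, 1) = 3)
a = 3
Add(Add(Add(-5912, 12355), 7474), a) = Add(Add(Add(-5912, 12355), 7474), 3) = Add(Add(6443, 7474), 3) = Add(13917, 3) = 13920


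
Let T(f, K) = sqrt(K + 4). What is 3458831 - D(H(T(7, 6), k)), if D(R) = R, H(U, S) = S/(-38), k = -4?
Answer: 65717787/19 ≈ 3.4588e+6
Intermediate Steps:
T(f, K) = sqrt(4 + K)
H(U, S) = -S/38 (H(U, S) = S*(-1/38) = -S/38)
3458831 - D(H(T(7, 6), k)) = 3458831 - (-1)*(-4)/38 = 3458831 - 1*2/19 = 3458831 - 2/19 = 65717787/19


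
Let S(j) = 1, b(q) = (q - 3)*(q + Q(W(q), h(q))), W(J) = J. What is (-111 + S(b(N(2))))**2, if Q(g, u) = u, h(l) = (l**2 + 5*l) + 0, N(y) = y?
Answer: 12100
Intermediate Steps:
h(l) = l**2 + 5*l
b(q) = (-3 + q)*(q + q*(5 + q)) (b(q) = (q - 3)*(q + q*(5 + q)) = (-3 + q)*(q + q*(5 + q)))
(-111 + S(b(N(2))))**2 = (-111 + 1)**2 = (-110)**2 = 12100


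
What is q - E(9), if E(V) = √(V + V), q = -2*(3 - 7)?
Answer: 8 - 3*√2 ≈ 3.7574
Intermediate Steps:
q = 8 (q = -2*(-4) = 8)
E(V) = √2*√V (E(V) = √(2*V) = √2*√V)
q - E(9) = 8 - √2*√9 = 8 - √2*3 = 8 - 3*√2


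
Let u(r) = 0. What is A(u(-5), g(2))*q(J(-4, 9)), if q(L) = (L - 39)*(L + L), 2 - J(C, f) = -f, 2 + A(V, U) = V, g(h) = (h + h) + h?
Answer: 1232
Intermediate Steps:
g(h) = 3*h (g(h) = 2*h + h = 3*h)
A(V, U) = -2 + V
J(C, f) = 2 + f (J(C, f) = 2 - (-1)*f = 2 + f)
q(L) = 2*L*(-39 + L) (q(L) = (-39 + L)*(2*L) = 2*L*(-39 + L))
A(u(-5), g(2))*q(J(-4, 9)) = (-2 + 0)*(2*(2 + 9)*(-39 + (2 + 9))) = -4*11*(-39 + 11) = -4*11*(-28) = -2*(-616) = 1232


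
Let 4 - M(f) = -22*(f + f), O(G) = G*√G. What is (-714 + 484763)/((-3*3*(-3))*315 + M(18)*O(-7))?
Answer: 588119535/41380759 + 385303004*I*√7/41380759 ≈ 14.212 + 24.635*I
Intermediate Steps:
O(G) = G^(3/2)
M(f) = 4 + 44*f (M(f) = 4 - (-22)*(f + f) = 4 - (-22)*2*f = 4 - (-44)*f = 4 + 44*f)
(-714 + 484763)/((-3*3*(-3))*315 + M(18)*O(-7)) = (-714 + 484763)/((-3*3*(-3))*315 + (4 + 44*18)*(-7)^(3/2)) = 484049/(-9*(-3)*315 + (4 + 792)*(-7*I*√7)) = 484049/(27*315 + 796*(-7*I*√7)) = 484049/(8505 - 5572*I*√7)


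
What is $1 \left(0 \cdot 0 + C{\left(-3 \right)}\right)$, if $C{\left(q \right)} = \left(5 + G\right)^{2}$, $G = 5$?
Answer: $100$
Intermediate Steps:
$C{\left(q \right)} = 100$ ($C{\left(q \right)} = \left(5 + 5\right)^{2} = 10^{2} = 100$)
$1 \left(0 \cdot 0 + C{\left(-3 \right)}\right) = 1 \left(0 \cdot 0 + 100\right) = 1 \left(0 + 100\right) = 1 \cdot 100 = 100$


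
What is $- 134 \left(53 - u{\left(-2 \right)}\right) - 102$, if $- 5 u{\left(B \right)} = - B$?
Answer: $- \frac{36288}{5} \approx -7257.6$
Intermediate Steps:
$u{\left(B \right)} = \frac{B}{5}$ ($u{\left(B \right)} = - \frac{\left(-1\right) B}{5} = \frac{B}{5}$)
$- 134 \left(53 - u{\left(-2 \right)}\right) - 102 = - 134 \left(53 - \frac{1}{5} \left(-2\right)\right) - 102 = - 134 \left(53 - - \frac{2}{5}\right) - 102 = - 134 \left(53 + \frac{2}{5}\right) - 102 = \left(-134\right) \frac{267}{5} - 102 = - \frac{35778}{5} - 102 = - \frac{36288}{5}$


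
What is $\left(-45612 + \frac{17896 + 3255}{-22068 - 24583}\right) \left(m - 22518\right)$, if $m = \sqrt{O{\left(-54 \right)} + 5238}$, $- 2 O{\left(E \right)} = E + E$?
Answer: $\frac{47915299265634}{46651} - \frac{89370395646 \sqrt{3}}{46651} \approx 1.0238 \cdot 10^{9}$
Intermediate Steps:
$O{\left(E \right)} = - E$ ($O{\left(E \right)} = - \frac{E + E}{2} = - \frac{2 E}{2} = - E$)
$m = 42 \sqrt{3}$ ($m = \sqrt{\left(-1\right) \left(-54\right) + 5238} = \sqrt{54 + 5238} = \sqrt{5292} = 42 \sqrt{3} \approx 72.746$)
$\left(-45612 + \frac{17896 + 3255}{-22068 - 24583}\right) \left(m - 22518\right) = \left(-45612 + \frac{17896 + 3255}{-22068 - 24583}\right) \left(42 \sqrt{3} - 22518\right) = \left(-45612 + \frac{21151}{-46651}\right) \left(-22518 + 42 \sqrt{3}\right) = \left(-45612 + 21151 \left(- \frac{1}{46651}\right)\right) \left(-22518 + 42 \sqrt{3}\right) = \left(-45612 - \frac{21151}{46651}\right) \left(-22518 + 42 \sqrt{3}\right) = - \frac{2127866563 \left(-22518 + 42 \sqrt{3}\right)}{46651} = \frac{47915299265634}{46651} - \frac{89370395646 \sqrt{3}}{46651}$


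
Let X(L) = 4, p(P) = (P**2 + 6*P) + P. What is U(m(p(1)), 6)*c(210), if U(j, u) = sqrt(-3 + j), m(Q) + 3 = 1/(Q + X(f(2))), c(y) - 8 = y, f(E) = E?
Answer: 109*I*sqrt(213)/3 ≈ 530.27*I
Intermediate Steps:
p(P) = P**2 + 7*P
c(y) = 8 + y
m(Q) = -3 + 1/(4 + Q) (m(Q) = -3 + 1/(Q + 4) = -3 + 1/(4 + Q))
U(m(p(1)), 6)*c(210) = sqrt(-3 + (-11 - 3*(7 + 1))/(4 + 1*(7 + 1)))*(8 + 210) = sqrt(-3 + (-11 - 3*8)/(4 + 1*8))*218 = sqrt(-3 + (-11 - 3*8)/(4 + 8))*218 = sqrt(-3 + (-11 - 24)/12)*218 = sqrt(-3 + (1/12)*(-35))*218 = sqrt(-3 - 35/12)*218 = sqrt(-71/12)*218 = (I*sqrt(213)/6)*218 = 109*I*sqrt(213)/3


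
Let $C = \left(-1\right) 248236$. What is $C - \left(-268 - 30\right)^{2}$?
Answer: $-337040$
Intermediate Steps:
$C = -248236$
$C - \left(-268 - 30\right)^{2} = -248236 - \left(-268 - 30\right)^{2} = -248236 - \left(-298\right)^{2} = -248236 - 88804 = -337040$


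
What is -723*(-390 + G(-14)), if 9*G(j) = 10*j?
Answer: 879650/3 ≈ 2.9322e+5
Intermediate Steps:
G(j) = 10*j/9 (G(j) = (10*j)/9 = 10*j/9)
-723*(-390 + G(-14)) = -723*(-390 + (10/9)*(-14)) = -723*(-390 - 140/9) = -723*(-3650/9) = 879650/3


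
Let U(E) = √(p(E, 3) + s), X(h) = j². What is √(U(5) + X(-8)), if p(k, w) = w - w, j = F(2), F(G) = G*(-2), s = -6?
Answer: √(16 + I*√6) ≈ 4.0116 + 0.3053*I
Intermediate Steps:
F(G) = -2*G
j = -4 (j = -2*2 = -4)
p(k, w) = 0
X(h) = 16 (X(h) = (-4)² = 16)
U(E) = I*√6 (U(E) = √(0 - 6) = √(-6) = I*√6)
√(U(5) + X(-8)) = √(I*√6 + 16) = √(16 + I*√6)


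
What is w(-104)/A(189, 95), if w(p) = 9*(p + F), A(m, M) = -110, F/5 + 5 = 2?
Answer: 1071/110 ≈ 9.7364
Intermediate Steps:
F = -15 (F = -25 + 5*2 = -25 + 10 = -15)
w(p) = -135 + 9*p (w(p) = 9*(p - 15) = 9*(-15 + p) = -135 + 9*p)
w(-104)/A(189, 95) = (-135 + 9*(-104))/(-110) = (-135 - 936)*(-1/110) = -1071*(-1/110) = 1071/110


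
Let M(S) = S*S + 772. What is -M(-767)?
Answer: -589061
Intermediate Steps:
M(S) = 772 + S² (M(S) = S² + 772 = 772 + S²)
-M(-767) = -(772 + (-767)²) = -(772 + 588289) = -1*589061 = -589061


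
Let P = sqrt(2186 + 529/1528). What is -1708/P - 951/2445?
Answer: -317/815 - 3416*sqrt(141795726)/1113579 ≈ -36.917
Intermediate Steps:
P = 3*sqrt(141795726)/764 (P = sqrt(2186 + 529*(1/1528)) = sqrt(2186 + 529/1528) = sqrt(3340737/1528) = 3*sqrt(141795726)/764 ≈ 46.758)
-1708/P - 951/2445 = -1708*2*sqrt(141795726)/1113579 - 951/2445 = -3416*sqrt(141795726)/1113579 - 951*1/2445 = -3416*sqrt(141795726)/1113579 - 317/815 = -317/815 - 3416*sqrt(141795726)/1113579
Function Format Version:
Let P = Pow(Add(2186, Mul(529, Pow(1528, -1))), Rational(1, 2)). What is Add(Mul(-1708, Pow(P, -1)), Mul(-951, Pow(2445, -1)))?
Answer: Add(Rational(-317, 815), Mul(Rational(-3416, 1113579), Pow(141795726, Rational(1, 2)))) ≈ -36.917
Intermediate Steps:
P = Mul(Rational(3, 764), Pow(141795726, Rational(1, 2))) (P = Pow(Add(2186, Mul(529, Rational(1, 1528))), Rational(1, 2)) = Pow(Add(2186, Rational(529, 1528)), Rational(1, 2)) = Pow(Rational(3340737, 1528), Rational(1, 2)) = Mul(Rational(3, 764), Pow(141795726, Rational(1, 2))) ≈ 46.758)
Add(Mul(-1708, Pow(P, -1)), Mul(-951, Pow(2445, -1))) = Add(Mul(-1708, Pow(Mul(Rational(3, 764), Pow(141795726, Rational(1, 2))), -1)), Mul(-951, Pow(2445, -1))) = Add(Mul(-1708, Mul(Rational(2, 1113579), Pow(141795726, Rational(1, 2)))), Mul(-951, Rational(1, 2445))) = Add(Mul(Rational(-3416, 1113579), Pow(141795726, Rational(1, 2))), Rational(-317, 815)) = Add(Rational(-317, 815), Mul(Rational(-3416, 1113579), Pow(141795726, Rational(1, 2))))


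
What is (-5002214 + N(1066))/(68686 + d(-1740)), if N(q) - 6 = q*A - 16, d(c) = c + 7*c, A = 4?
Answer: -2498980/27383 ≈ -91.260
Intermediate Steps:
d(c) = 8*c
N(q) = -10 + 4*q (N(q) = 6 + (q*4 - 16) = 6 + (4*q - 16) = 6 + (-16 + 4*q) = -10 + 4*q)
(-5002214 + N(1066))/(68686 + d(-1740)) = (-5002214 + (-10 + 4*1066))/(68686 + 8*(-1740)) = (-5002214 + (-10 + 4264))/(68686 - 13920) = (-5002214 + 4254)/54766 = -4997960*1/54766 = -2498980/27383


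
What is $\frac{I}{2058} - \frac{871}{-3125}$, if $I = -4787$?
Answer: $- \frac{13166857}{6431250} \approx -2.0473$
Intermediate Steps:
$\frac{I}{2058} - \frac{871}{-3125} = - \frac{4787}{2058} - \frac{871}{-3125} = \left(-4787\right) \frac{1}{2058} - - \frac{871}{3125} = - \frac{4787}{2058} + \frac{871}{3125} = - \frac{13166857}{6431250}$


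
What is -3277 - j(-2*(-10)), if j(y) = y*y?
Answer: -3677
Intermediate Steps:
j(y) = y²
-3277 - j(-2*(-10)) = -3277 - (-2*(-10))² = -3277 - 1*20² = -3277 - 1*400 = -3277 - 400 = -3677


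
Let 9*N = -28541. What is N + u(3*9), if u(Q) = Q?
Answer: -28298/9 ≈ -3144.2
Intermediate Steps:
N = -28541/9 (N = (1/9)*(-28541) = -28541/9 ≈ -3171.2)
N + u(3*9) = -28541/9 + 3*9 = -28541/9 + 27 = -28298/9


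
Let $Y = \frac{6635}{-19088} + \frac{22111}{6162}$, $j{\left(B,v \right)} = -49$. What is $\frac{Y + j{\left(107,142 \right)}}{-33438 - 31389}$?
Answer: $\frac{2691111323}{3812484167856} \approx 0.00070587$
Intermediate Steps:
$Y = \frac{190584949}{58810128}$ ($Y = 6635 \left(- \frac{1}{19088}\right) + 22111 \cdot \frac{1}{6162} = - \frac{6635}{19088} + \frac{22111}{6162} = \frac{190584949}{58810128} \approx 3.2407$)
$\frac{Y + j{\left(107,142 \right)}}{-33438 - 31389} = \frac{\frac{190584949}{58810128} - 49}{-33438 - 31389} = - \frac{2691111323}{58810128 \left(-64827\right)} = \left(- \frac{2691111323}{58810128}\right) \left(- \frac{1}{64827}\right) = \frac{2691111323}{3812484167856}$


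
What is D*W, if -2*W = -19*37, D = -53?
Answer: -37259/2 ≈ -18630.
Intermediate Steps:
W = 703/2 (W = -(-19)*37/2 = -½*(-703) = 703/2 ≈ 351.50)
D*W = -53*703/2 = -37259/2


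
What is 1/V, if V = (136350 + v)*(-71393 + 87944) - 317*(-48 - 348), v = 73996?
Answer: 1/3481562178 ≈ 2.8723e-10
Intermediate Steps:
V = 3481562178 (V = (136350 + 73996)*(-71393 + 87944) - 317*(-48 - 348) = 210346*16551 - 317*(-396) = 3481436646 - 1*(-125532) = 3481436646 + 125532 = 3481562178)
1/V = 1/3481562178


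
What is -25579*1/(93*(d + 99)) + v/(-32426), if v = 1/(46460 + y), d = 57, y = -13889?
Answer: -5379368861/3051092044 ≈ -1.7631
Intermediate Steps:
v = 1/32571 (v = 1/(46460 - 13889) = 1/32571 ≈ 3.0702e-5)
-25579*1/(93*(d + 99)) + v/(-32426) = -25579*1/(93*(57 + 99)) + (1/32571)/(-32426) = -25579/(156*93) + (1/32571)*(-1/32426) = -25579/14508 - 1/1056147246 = -5379368861/3051092044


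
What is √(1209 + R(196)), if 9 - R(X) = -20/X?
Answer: √59687/7 ≈ 34.901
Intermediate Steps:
R(X) = 9 + 20/X (R(X) = 9 - (-20)/X = 9 + 20/X)
√(1209 + R(196)) = √(1209 + (9 + 20/196)) = √(1209 + (9 + 20*(1/196))) = √(1209 + (9 + 5/49)) = √(1209 + 446/49) = √(59687/49) = √59687/7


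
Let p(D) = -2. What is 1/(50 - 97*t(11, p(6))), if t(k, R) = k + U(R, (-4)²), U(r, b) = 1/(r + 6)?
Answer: -4/4165 ≈ -0.00096038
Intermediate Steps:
U(r, b) = 1/(6 + r)
t(k, R) = k + 1/(6 + R)
1/(50 - 97*t(11, p(6))) = 1/(50 - 97*(1 + 11*(6 - 2))/(6 - 2)) = 1/(50 - 97*(1 + 11*4)/4) = 1/(50 - 97*(1 + 44)/4) = 1/(50 - 97*45/4) = 1/(50 - 4365/4) = 1/(-4165/4) = -4/4165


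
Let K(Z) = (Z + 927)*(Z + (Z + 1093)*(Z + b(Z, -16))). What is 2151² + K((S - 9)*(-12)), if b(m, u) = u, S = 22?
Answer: -119750919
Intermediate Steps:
K(Z) = (927 + Z)*(Z + (-16 + Z)*(1093 + Z)) (K(Z) = (Z + 927)*(Z + (Z + 1093)*(Z - 16)) = (927 + Z)*(Z + (1093 + Z)*(-16 + Z)) = (927 + Z)*(Z + (-16 + Z)*(1093 + Z)))
2151² + K((S - 9)*(-12)) = 2151² + (-16211376 + ((22 - 9)*(-12))³ + 2005*((22 - 9)*(-12))² + 981818*((22 - 9)*(-12))) = 4626801 + (-16211376 + (13*(-12))³ + 2005*(13*(-12))² + 981818*(13*(-12))) = 4626801 + (-16211376 + (-156)³ + 2005*(-156)² + 981818*(-156)) = 4626801 + (-16211376 - 3796416 + 2005*24336 - 153163608) = 4626801 + (-16211376 - 3796416 + 48793680 - 153163608) = 4626801 - 124377720 = -119750919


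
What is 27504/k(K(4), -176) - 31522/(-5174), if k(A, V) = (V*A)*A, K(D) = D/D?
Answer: -4273682/28457 ≈ -150.18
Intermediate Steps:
K(D) = 1
k(A, V) = V*A² (k(A, V) = (A*V)*A = V*A²)
27504/k(K(4), -176) - 31522/(-5174) = 27504/((-176*1²)) - 31522/(-5174) = 27504/((-176*1)) - 31522*(-1/5174) = 27504/(-176) + 15761/2587 = 27504*(-1/176) + 15761/2587 = -1719/11 + 15761/2587 = -4273682/28457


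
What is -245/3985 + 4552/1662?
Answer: 1773253/662307 ≈ 2.6774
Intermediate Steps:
-245/3985 + 4552/1662 = -245*1/3985 + 4552*(1/1662) = -49/797 + 2276/831 = 1773253/662307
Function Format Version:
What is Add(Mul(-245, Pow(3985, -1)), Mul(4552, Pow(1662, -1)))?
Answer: Rational(1773253, 662307) ≈ 2.6774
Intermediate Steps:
Add(Mul(-245, Pow(3985, -1)), Mul(4552, Pow(1662, -1))) = Add(Mul(-245, Rational(1, 3985)), Mul(4552, Rational(1, 1662))) = Add(Rational(-49, 797), Rational(2276, 831)) = Rational(1773253, 662307)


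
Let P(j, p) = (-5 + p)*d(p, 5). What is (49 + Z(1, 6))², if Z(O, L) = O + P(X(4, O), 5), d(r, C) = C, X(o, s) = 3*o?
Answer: 2500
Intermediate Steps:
P(j, p) = -25 + 5*p (P(j, p) = (-5 + p)*5 = -25 + 5*p)
Z(O, L) = O (Z(O, L) = O + (-25 + 5*5) = O + (-25 + 25) = O + 0 = O)
(49 + Z(1, 6))² = (49 + 1)² = 50² = 2500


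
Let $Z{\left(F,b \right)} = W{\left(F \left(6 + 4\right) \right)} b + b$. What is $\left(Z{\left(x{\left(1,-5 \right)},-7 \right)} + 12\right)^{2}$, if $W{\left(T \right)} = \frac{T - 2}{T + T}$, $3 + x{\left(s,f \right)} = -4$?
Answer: $\frac{49}{25} \approx 1.96$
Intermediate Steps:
$x{\left(s,f \right)} = -7$ ($x{\left(s,f \right)} = -3 - 4 = -7$)
$W{\left(T \right)} = \frac{-2 + T}{2 T}$
$Z{\left(F,b \right)} = b + \frac{b \left(-2 + 10 F\right)}{20 F}$ ($Z{\left(F,b \right)} = \frac{-2 + F \left(6 + 4\right)}{2 F \left(6 + 4\right)} b + b = \frac{-2 + F 10}{2 F 10} b + b = \frac{-2 + 10 F}{2 \cdot 10 F} b + b = \frac{\frac{1}{10 F} \left(-2 + 10 F\right)}{2} b + b = \frac{-2 + 10 F}{20 F} b + b = \frac{b \left(-2 + 10 F\right)}{20 F} + b = b + \frac{b \left(-2 + 10 F\right)}{20 F}$)
$\left(Z{\left(x{\left(1,-5 \right)},-7 \right)} + 12\right)^{2} = \left(\frac{1}{10} \left(-7\right) \frac{1}{-7} \left(-1 + 15 \left(-7\right)\right) + 12\right)^{2} = \left(\frac{1}{10} \left(-7\right) \left(- \frac{1}{7}\right) \left(-1 - 105\right) + 12\right)^{2} = \left(\frac{1}{10} \left(-7\right) \left(- \frac{1}{7}\right) \left(-106\right) + 12\right)^{2} = \left(- \frac{53}{5} + 12\right)^{2} = \left(\frac{7}{5}\right)^{2} = \frac{49}{25}$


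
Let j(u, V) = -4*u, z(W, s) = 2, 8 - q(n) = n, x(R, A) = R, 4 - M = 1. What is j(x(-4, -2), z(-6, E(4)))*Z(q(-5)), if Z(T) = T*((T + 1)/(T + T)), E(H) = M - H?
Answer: 112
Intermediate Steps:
M = 3 (M = 4 - 1*1 = 4 - 1 = 3)
E(H) = 3 - H
q(n) = 8 - n
Z(T) = 1/2 + T/2 (Z(T) = T*((1 + T)/((2*T))) = T*((1 + T)*(1/(2*T))) = T*((1 + T)/(2*T)) = 1/2 + T/2)
j(x(-4, -2), z(-6, E(4)))*Z(q(-5)) = (-4*(-4))*(1/2 + (8 - 1*(-5))/2) = 16*(1/2 + (8 + 5)/2) = 16*(1/2 + (1/2)*13) = 16*(1/2 + 13/2) = 16*7 = 112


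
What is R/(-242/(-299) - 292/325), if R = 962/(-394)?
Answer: 97175/3546 ≈ 27.404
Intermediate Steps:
R = -481/197 (R = 962*(-1/394) = -481/197 ≈ -2.4416)
R/(-242/(-299) - 292/325) = -481/(197*(-242/(-299) - 292/325)) = -481/(197*(-242*(-1/299) - 292*1/325)) = -481/(197*(242/299 - 292/325)) = -481/(197*(-666/7475)) = -481/197*(-7475/666) = 97175/3546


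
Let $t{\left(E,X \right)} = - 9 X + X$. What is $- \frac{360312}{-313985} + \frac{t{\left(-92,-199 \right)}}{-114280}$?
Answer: $\frac{1016914781}{897055145} \approx 1.1336$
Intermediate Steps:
$t{\left(E,X \right)} = - 8 X$
$- \frac{360312}{-313985} + \frac{t{\left(-92,-199 \right)}}{-114280} = - \frac{360312}{-313985} + \frac{\left(-8\right) \left(-199\right)}{-114280} = \left(-360312\right) \left(- \frac{1}{313985}\right) + 1592 \left(- \frac{1}{114280}\right) = \frac{360312}{313985} - \frac{199}{14285} = \frac{1016914781}{897055145}$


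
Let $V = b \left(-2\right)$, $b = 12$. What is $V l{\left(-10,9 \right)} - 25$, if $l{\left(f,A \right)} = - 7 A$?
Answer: $1487$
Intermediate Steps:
$V = -24$ ($V = 12 \left(-2\right) = -24$)
$V l{\left(-10,9 \right)} - 25 = - 24 \left(\left(-7\right) 9\right) - 25 = \left(-24\right) \left(-63\right) - 25 = 1512 - 25 = 1487$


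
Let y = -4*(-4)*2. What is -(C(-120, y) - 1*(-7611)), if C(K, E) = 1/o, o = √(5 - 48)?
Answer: -7611 + I*√43/43 ≈ -7611.0 + 0.1525*I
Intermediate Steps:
y = 32 (y = 16*2 = 32)
o = I*√43 (o = √(-43) = I*√43 ≈ 6.5574*I)
C(K, E) = -I*√43/43 (C(K, E) = 1/(I*√43) = -I*√43/43)
-(C(-120, y) - 1*(-7611)) = -(-I*√43/43 - 1*(-7611)) = -(-I*√43/43 + 7611) = -(7611 - I*√43/43) = -7611 + I*√43/43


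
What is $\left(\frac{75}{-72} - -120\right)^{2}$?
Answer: $\frac{8151025}{576} \approx 14151.0$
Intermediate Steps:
$\left(\frac{75}{-72} - -120\right)^{2} = \left(75 \left(- \frac{1}{72}\right) + 120\right)^{2} = \left(- \frac{25}{24} + 120\right)^{2} = \left(\frac{2855}{24}\right)^{2} = \frac{8151025}{576}$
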